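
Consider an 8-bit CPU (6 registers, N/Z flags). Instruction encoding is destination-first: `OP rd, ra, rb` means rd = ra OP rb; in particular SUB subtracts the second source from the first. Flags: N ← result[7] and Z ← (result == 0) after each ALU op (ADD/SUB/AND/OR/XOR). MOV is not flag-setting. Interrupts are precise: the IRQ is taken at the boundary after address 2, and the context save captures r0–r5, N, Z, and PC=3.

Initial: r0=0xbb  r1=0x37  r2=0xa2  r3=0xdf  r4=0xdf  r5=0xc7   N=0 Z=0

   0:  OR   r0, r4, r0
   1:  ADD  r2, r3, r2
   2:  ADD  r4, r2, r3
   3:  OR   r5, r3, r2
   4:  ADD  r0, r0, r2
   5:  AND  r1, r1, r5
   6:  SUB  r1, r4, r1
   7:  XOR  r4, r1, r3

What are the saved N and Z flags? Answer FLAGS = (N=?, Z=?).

FLAGS = (N=0, Z=0)

after  0: r0=0xff r1=0x37 r2=0xa2 r3=0xdf r4=0xdf r5=0xc7  N=1 Z=0
after  1: r0=0xff r1=0x37 r2=0x81 r3=0xdf r4=0xdf r5=0xc7  N=1 Z=0
after  2: r0=0xff r1=0x37 r2=0x81 r3=0xdf r4=0x60 r5=0xc7  N=0 Z=0
-- IRQ taken; context saved, return-PC = 3 --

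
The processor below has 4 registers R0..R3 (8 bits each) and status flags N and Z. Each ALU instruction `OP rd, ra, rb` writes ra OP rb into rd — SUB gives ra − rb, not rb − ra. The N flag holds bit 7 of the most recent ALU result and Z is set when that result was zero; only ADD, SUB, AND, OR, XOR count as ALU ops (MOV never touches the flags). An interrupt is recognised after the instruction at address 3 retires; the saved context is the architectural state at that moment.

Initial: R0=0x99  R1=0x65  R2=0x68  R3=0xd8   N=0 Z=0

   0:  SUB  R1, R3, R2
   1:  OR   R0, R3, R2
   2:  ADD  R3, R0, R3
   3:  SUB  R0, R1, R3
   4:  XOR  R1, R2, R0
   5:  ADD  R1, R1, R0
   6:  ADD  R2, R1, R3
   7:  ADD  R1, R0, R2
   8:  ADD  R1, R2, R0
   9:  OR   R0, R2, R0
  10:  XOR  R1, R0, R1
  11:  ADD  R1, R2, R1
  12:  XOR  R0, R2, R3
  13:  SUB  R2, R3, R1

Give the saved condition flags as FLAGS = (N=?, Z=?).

FLAGS = (N=1, Z=0)

after  0: R0=0x99 R1=0x70 R2=0x68 R3=0xd8  N=0 Z=0
after  1: R0=0xf8 R1=0x70 R2=0x68 R3=0xd8  N=1 Z=0
after  2: R0=0xf8 R1=0x70 R2=0x68 R3=0xd0  N=1 Z=0
after  3: R0=0xa0 R1=0x70 R2=0x68 R3=0xd0  N=1 Z=0
-- IRQ taken; context saved, return-PC = 4 --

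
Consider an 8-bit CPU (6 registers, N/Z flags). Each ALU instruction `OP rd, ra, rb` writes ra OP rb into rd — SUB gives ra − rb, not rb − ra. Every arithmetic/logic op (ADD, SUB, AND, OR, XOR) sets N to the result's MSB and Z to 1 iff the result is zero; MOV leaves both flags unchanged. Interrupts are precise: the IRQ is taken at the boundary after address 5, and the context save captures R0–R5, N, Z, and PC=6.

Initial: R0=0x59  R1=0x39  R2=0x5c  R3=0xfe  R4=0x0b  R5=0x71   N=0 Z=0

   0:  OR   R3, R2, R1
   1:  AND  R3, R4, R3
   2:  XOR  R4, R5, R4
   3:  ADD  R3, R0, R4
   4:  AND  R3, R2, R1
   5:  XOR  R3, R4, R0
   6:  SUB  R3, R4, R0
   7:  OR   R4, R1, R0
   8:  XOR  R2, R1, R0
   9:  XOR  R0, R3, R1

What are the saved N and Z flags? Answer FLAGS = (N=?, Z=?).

FLAGS = (N=0, Z=0)

after  0: R0=0x59 R1=0x39 R2=0x5c R3=0x7d R4=0x0b R5=0x71  N=0 Z=0
after  1: R0=0x59 R1=0x39 R2=0x5c R3=0x09 R4=0x0b R5=0x71  N=0 Z=0
after  2: R0=0x59 R1=0x39 R2=0x5c R3=0x09 R4=0x7a R5=0x71  N=0 Z=0
after  3: R0=0x59 R1=0x39 R2=0x5c R3=0xd3 R4=0x7a R5=0x71  N=1 Z=0
after  4: R0=0x59 R1=0x39 R2=0x5c R3=0x18 R4=0x7a R5=0x71  N=0 Z=0
after  5: R0=0x59 R1=0x39 R2=0x5c R3=0x23 R4=0x7a R5=0x71  N=0 Z=0
-- IRQ taken; context saved, return-PC = 6 --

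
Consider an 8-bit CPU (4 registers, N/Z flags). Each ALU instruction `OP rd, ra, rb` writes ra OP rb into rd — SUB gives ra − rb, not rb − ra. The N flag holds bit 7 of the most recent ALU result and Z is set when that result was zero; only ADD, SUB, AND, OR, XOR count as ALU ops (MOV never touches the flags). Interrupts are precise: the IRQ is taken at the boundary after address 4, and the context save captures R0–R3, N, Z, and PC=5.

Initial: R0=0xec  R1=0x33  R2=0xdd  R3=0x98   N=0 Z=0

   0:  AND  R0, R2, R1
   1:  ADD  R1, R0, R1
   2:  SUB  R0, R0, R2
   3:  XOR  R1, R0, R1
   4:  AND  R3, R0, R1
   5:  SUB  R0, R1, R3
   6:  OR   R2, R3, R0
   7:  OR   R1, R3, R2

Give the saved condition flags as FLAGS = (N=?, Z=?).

FLAGS = (N=0, Z=0)

after  0: R0=0x11 R1=0x33 R2=0xdd R3=0x98  N=0 Z=0
after  1: R0=0x11 R1=0x44 R2=0xdd R3=0x98  N=0 Z=0
after  2: R0=0x34 R1=0x44 R2=0xdd R3=0x98  N=0 Z=0
after  3: R0=0x34 R1=0x70 R2=0xdd R3=0x98  N=0 Z=0
after  4: R0=0x34 R1=0x70 R2=0xdd R3=0x30  N=0 Z=0
-- IRQ taken; context saved, return-PC = 5 --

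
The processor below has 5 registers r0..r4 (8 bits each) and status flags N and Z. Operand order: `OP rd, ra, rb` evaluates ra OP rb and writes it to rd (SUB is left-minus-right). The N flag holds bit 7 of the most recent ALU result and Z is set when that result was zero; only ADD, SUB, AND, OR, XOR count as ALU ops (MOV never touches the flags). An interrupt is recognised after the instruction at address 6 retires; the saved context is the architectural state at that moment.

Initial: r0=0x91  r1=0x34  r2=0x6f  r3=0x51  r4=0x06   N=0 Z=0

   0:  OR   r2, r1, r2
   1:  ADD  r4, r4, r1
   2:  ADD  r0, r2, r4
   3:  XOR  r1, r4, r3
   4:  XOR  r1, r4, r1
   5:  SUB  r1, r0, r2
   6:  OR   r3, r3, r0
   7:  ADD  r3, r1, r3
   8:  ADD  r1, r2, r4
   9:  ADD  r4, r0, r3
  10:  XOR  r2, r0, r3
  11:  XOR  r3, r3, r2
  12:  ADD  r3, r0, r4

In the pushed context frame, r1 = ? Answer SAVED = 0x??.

SAVED = 0x3a

after  0: r0=0x91 r1=0x34 r2=0x7f r3=0x51 r4=0x06  N=0 Z=0
after  1: r0=0x91 r1=0x34 r2=0x7f r3=0x51 r4=0x3a  N=0 Z=0
after  2: r0=0xb9 r1=0x34 r2=0x7f r3=0x51 r4=0x3a  N=1 Z=0
after  3: r0=0xb9 r1=0x6b r2=0x7f r3=0x51 r4=0x3a  N=0 Z=0
after  4: r0=0xb9 r1=0x51 r2=0x7f r3=0x51 r4=0x3a  N=0 Z=0
after  5: r0=0xb9 r1=0x3a r2=0x7f r3=0x51 r4=0x3a  N=0 Z=0
after  6: r0=0xb9 r1=0x3a r2=0x7f r3=0xf9 r4=0x3a  N=1 Z=0
-- IRQ taken; context saved, return-PC = 7 --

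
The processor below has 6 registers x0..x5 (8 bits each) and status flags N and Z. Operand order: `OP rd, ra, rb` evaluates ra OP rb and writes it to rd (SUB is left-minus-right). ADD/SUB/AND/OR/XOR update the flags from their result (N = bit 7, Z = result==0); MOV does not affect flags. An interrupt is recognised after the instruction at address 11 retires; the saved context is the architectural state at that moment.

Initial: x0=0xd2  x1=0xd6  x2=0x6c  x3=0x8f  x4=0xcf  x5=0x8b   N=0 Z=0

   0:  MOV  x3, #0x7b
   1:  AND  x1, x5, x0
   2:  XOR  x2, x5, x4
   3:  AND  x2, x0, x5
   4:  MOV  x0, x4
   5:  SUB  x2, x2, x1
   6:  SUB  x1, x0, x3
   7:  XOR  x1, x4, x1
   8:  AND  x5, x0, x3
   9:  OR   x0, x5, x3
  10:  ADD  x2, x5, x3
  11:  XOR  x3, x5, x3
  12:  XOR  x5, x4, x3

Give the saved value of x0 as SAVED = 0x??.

after  0: x0=0xd2 x1=0xd6 x2=0x6c x3=0x7b x4=0xcf x5=0x8b  N=0 Z=0
after  1: x0=0xd2 x1=0x82 x2=0x6c x3=0x7b x4=0xcf x5=0x8b  N=1 Z=0
after  2: x0=0xd2 x1=0x82 x2=0x44 x3=0x7b x4=0xcf x5=0x8b  N=0 Z=0
after  3: x0=0xd2 x1=0x82 x2=0x82 x3=0x7b x4=0xcf x5=0x8b  N=1 Z=0
after  4: x0=0xcf x1=0x82 x2=0x82 x3=0x7b x4=0xcf x5=0x8b  N=1 Z=0
after  5: x0=0xcf x1=0x82 x2=0x00 x3=0x7b x4=0xcf x5=0x8b  N=0 Z=1
after  6: x0=0xcf x1=0x54 x2=0x00 x3=0x7b x4=0xcf x5=0x8b  N=0 Z=0
after  7: x0=0xcf x1=0x9b x2=0x00 x3=0x7b x4=0xcf x5=0x8b  N=1 Z=0
after  8: x0=0xcf x1=0x9b x2=0x00 x3=0x7b x4=0xcf x5=0x4b  N=0 Z=0
after  9: x0=0x7b x1=0x9b x2=0x00 x3=0x7b x4=0xcf x5=0x4b  N=0 Z=0
after 10: x0=0x7b x1=0x9b x2=0xc6 x3=0x7b x4=0xcf x5=0x4b  N=1 Z=0
after 11: x0=0x7b x1=0x9b x2=0xc6 x3=0x30 x4=0xcf x5=0x4b  N=0 Z=0
-- IRQ taken; context saved, return-PC = 12 --

SAVED = 0x7b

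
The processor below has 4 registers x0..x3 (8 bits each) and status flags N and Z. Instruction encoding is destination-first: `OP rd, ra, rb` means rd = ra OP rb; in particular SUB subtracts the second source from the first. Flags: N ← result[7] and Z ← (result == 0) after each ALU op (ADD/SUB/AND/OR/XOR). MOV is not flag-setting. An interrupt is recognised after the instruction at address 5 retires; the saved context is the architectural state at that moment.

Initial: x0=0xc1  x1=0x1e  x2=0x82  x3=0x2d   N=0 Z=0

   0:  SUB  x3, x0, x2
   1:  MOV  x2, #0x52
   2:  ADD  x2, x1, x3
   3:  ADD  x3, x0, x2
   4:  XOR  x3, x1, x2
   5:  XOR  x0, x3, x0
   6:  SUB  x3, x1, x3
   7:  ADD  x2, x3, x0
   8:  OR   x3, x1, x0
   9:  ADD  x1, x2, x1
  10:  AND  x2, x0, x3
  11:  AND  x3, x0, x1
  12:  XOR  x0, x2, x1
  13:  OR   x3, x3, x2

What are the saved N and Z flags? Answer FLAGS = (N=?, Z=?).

after  0: x0=0xc1 x1=0x1e x2=0x82 x3=0x3f  N=0 Z=0
after  1: x0=0xc1 x1=0x1e x2=0x52 x3=0x3f  N=0 Z=0
after  2: x0=0xc1 x1=0x1e x2=0x5d x3=0x3f  N=0 Z=0
after  3: x0=0xc1 x1=0x1e x2=0x5d x3=0x1e  N=0 Z=0
after  4: x0=0xc1 x1=0x1e x2=0x5d x3=0x43  N=0 Z=0
after  5: x0=0x82 x1=0x1e x2=0x5d x3=0x43  N=1 Z=0
-- IRQ taken; context saved, return-PC = 6 --

FLAGS = (N=1, Z=0)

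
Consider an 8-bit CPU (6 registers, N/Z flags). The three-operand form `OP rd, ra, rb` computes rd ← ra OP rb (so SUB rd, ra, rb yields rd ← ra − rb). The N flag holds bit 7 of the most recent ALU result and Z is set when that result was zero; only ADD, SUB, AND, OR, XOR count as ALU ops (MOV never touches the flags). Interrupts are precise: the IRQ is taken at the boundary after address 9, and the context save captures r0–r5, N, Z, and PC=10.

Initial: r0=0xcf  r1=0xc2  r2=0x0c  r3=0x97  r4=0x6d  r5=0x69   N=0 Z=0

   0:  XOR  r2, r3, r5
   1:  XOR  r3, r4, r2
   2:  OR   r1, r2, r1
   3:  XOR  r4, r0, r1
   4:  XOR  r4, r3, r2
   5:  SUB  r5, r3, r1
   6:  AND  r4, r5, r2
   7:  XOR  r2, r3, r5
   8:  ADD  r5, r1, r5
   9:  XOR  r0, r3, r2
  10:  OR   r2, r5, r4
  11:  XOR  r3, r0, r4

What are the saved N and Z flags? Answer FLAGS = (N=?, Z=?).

after  0: r0=0xcf r1=0xc2 r2=0xfe r3=0x97 r4=0x6d r5=0x69  N=1 Z=0
after  1: r0=0xcf r1=0xc2 r2=0xfe r3=0x93 r4=0x6d r5=0x69  N=1 Z=0
after  2: r0=0xcf r1=0xfe r2=0xfe r3=0x93 r4=0x6d r5=0x69  N=1 Z=0
after  3: r0=0xcf r1=0xfe r2=0xfe r3=0x93 r4=0x31 r5=0x69  N=0 Z=0
after  4: r0=0xcf r1=0xfe r2=0xfe r3=0x93 r4=0x6d r5=0x69  N=0 Z=0
after  5: r0=0xcf r1=0xfe r2=0xfe r3=0x93 r4=0x6d r5=0x95  N=1 Z=0
after  6: r0=0xcf r1=0xfe r2=0xfe r3=0x93 r4=0x94 r5=0x95  N=1 Z=0
after  7: r0=0xcf r1=0xfe r2=0x06 r3=0x93 r4=0x94 r5=0x95  N=0 Z=0
after  8: r0=0xcf r1=0xfe r2=0x06 r3=0x93 r4=0x94 r5=0x93  N=1 Z=0
after  9: r0=0x95 r1=0xfe r2=0x06 r3=0x93 r4=0x94 r5=0x93  N=1 Z=0
-- IRQ taken; context saved, return-PC = 10 --

FLAGS = (N=1, Z=0)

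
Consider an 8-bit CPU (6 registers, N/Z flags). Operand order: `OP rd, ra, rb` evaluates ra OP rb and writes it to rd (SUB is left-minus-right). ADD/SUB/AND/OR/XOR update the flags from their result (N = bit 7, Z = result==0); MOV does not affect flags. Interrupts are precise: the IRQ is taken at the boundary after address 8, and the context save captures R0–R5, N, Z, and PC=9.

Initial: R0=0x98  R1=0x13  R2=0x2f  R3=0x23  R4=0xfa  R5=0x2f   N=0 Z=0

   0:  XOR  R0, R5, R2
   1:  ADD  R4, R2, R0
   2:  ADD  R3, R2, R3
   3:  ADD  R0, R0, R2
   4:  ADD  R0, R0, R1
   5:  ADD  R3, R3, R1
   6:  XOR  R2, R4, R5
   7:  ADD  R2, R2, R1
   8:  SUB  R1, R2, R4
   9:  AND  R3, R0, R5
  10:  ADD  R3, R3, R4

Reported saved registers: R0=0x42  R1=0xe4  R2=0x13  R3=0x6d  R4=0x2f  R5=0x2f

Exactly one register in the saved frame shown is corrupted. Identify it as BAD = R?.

BAD = R3

after  0: R0=0x00 R1=0x13 R2=0x2f R3=0x23 R4=0xfa R5=0x2f  N=0 Z=1
after  1: R0=0x00 R1=0x13 R2=0x2f R3=0x23 R4=0x2f R5=0x2f  N=0 Z=0
after  2: R0=0x00 R1=0x13 R2=0x2f R3=0x52 R4=0x2f R5=0x2f  N=0 Z=0
after  3: R0=0x2f R1=0x13 R2=0x2f R3=0x52 R4=0x2f R5=0x2f  N=0 Z=0
after  4: R0=0x42 R1=0x13 R2=0x2f R3=0x52 R4=0x2f R5=0x2f  N=0 Z=0
after  5: R0=0x42 R1=0x13 R2=0x2f R3=0x65 R4=0x2f R5=0x2f  N=0 Z=0
after  6: R0=0x42 R1=0x13 R2=0x00 R3=0x65 R4=0x2f R5=0x2f  N=0 Z=1
after  7: R0=0x42 R1=0x13 R2=0x13 R3=0x65 R4=0x2f R5=0x2f  N=0 Z=0
after  8: R0=0x42 R1=0xe4 R2=0x13 R3=0x65 R4=0x2f R5=0x2f  N=1 Z=0
-- IRQ taken; context saved, return-PC = 9 --
mismatch: R3: reported 0x6d vs actual 0x65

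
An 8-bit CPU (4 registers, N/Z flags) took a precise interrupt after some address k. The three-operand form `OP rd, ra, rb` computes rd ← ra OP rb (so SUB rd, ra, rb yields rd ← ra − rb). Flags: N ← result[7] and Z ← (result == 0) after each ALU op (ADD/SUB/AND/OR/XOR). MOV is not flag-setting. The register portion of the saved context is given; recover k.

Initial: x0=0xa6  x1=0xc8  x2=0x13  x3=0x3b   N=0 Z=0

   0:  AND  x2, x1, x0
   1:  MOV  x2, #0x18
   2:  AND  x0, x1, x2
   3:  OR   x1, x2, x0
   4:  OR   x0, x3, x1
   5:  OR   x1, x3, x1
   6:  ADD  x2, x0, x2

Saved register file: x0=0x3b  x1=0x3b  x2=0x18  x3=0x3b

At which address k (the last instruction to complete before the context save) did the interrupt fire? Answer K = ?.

K = 5

after  0: x0=0xa6 x1=0xc8 x2=0x80 x3=0x3b  N=1 Z=0
after  1: x0=0xa6 x1=0xc8 x2=0x18 x3=0x3b  N=1 Z=0
after  2: x0=0x08 x1=0xc8 x2=0x18 x3=0x3b  N=0 Z=0
after  3: x0=0x08 x1=0x18 x2=0x18 x3=0x3b  N=0 Z=0
after  4: x0=0x3b x1=0x18 x2=0x18 x3=0x3b  N=0 Z=0
after  5: x0=0x3b x1=0x3b x2=0x18 x3=0x3b  N=0 Z=0
-- IRQ taken; context saved, return-PC = 6 --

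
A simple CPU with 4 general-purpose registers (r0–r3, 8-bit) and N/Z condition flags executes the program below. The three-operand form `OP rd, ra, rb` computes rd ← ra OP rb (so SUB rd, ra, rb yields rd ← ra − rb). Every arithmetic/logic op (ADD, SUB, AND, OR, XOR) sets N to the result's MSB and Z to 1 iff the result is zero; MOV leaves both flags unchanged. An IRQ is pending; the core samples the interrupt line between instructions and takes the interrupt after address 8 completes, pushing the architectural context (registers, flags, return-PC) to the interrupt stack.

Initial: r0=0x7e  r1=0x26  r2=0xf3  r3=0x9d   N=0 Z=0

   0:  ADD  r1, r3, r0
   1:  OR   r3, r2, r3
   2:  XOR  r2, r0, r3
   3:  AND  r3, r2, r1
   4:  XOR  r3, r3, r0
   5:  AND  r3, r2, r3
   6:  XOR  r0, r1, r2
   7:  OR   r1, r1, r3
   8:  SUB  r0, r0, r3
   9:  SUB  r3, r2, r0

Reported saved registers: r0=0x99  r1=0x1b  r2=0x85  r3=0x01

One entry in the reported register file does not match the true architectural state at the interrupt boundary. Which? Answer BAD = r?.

after  0: r0=0x7e r1=0x1b r2=0xf3 r3=0x9d  N=0 Z=0
after  1: r0=0x7e r1=0x1b r2=0xf3 r3=0xff  N=1 Z=0
after  2: r0=0x7e r1=0x1b r2=0x81 r3=0xff  N=1 Z=0
after  3: r0=0x7e r1=0x1b r2=0x81 r3=0x01  N=0 Z=0
after  4: r0=0x7e r1=0x1b r2=0x81 r3=0x7f  N=0 Z=0
after  5: r0=0x7e r1=0x1b r2=0x81 r3=0x01  N=0 Z=0
after  6: r0=0x9a r1=0x1b r2=0x81 r3=0x01  N=1 Z=0
after  7: r0=0x9a r1=0x1b r2=0x81 r3=0x01  N=0 Z=0
after  8: r0=0x99 r1=0x1b r2=0x81 r3=0x01  N=1 Z=0
-- IRQ taken; context saved, return-PC = 9 --
mismatch: r2: reported 0x85 vs actual 0x81

BAD = r2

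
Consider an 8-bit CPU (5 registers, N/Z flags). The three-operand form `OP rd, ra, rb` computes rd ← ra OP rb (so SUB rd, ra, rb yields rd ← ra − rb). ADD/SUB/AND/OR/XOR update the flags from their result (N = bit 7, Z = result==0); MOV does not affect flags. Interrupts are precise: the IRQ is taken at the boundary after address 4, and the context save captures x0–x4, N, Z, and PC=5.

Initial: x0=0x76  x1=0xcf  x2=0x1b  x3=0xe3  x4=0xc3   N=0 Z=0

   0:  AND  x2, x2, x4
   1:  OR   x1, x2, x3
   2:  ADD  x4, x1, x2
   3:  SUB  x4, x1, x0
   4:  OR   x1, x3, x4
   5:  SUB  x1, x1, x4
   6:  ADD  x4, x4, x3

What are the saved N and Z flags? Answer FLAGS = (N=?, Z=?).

after  0: x0=0x76 x1=0xcf x2=0x03 x3=0xe3 x4=0xc3  N=0 Z=0
after  1: x0=0x76 x1=0xe3 x2=0x03 x3=0xe3 x4=0xc3  N=1 Z=0
after  2: x0=0x76 x1=0xe3 x2=0x03 x3=0xe3 x4=0xe6  N=1 Z=0
after  3: x0=0x76 x1=0xe3 x2=0x03 x3=0xe3 x4=0x6d  N=0 Z=0
after  4: x0=0x76 x1=0xef x2=0x03 x3=0xe3 x4=0x6d  N=1 Z=0
-- IRQ taken; context saved, return-PC = 5 --

FLAGS = (N=1, Z=0)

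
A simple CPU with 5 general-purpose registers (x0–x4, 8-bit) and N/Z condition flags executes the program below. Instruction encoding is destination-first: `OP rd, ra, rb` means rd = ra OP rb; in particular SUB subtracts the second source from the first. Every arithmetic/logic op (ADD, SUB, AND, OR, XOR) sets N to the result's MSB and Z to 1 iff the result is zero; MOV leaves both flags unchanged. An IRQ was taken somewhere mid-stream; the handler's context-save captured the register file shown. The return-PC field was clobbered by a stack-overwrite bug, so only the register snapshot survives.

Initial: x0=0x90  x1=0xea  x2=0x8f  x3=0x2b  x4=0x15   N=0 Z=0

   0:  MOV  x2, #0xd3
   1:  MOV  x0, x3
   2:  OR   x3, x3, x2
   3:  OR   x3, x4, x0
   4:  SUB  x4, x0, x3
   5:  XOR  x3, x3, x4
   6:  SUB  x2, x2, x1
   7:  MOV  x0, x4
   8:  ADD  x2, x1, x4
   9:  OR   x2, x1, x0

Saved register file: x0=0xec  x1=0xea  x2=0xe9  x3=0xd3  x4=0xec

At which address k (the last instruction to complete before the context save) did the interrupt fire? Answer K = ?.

K = 7

after  0: x0=0x90 x1=0xea x2=0xd3 x3=0x2b x4=0x15  N=0 Z=0
after  1: x0=0x2b x1=0xea x2=0xd3 x3=0x2b x4=0x15  N=0 Z=0
after  2: x0=0x2b x1=0xea x2=0xd3 x3=0xfb x4=0x15  N=1 Z=0
after  3: x0=0x2b x1=0xea x2=0xd3 x3=0x3f x4=0x15  N=0 Z=0
after  4: x0=0x2b x1=0xea x2=0xd3 x3=0x3f x4=0xec  N=1 Z=0
after  5: x0=0x2b x1=0xea x2=0xd3 x3=0xd3 x4=0xec  N=1 Z=0
after  6: x0=0x2b x1=0xea x2=0xe9 x3=0xd3 x4=0xec  N=1 Z=0
after  7: x0=0xec x1=0xea x2=0xe9 x3=0xd3 x4=0xec  N=1 Z=0
-- IRQ taken; context saved, return-PC = 8 --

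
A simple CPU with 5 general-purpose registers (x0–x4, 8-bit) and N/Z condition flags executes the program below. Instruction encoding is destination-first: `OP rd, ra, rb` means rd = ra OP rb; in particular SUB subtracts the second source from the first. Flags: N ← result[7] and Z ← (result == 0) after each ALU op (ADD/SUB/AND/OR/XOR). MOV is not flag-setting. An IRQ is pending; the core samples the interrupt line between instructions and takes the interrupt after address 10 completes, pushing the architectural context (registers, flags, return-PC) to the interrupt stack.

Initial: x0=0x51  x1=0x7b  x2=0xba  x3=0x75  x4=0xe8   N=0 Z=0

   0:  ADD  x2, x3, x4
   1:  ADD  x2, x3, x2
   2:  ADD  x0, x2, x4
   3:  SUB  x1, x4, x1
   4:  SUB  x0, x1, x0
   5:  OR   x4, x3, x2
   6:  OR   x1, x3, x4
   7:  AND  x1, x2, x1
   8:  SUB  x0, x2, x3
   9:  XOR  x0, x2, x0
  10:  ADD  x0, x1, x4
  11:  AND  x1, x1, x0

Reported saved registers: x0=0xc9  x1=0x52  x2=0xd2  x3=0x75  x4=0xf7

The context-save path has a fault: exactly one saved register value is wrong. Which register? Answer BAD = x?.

BAD = x1

after  0: x0=0x51 x1=0x7b x2=0x5d x3=0x75 x4=0xe8  N=0 Z=0
after  1: x0=0x51 x1=0x7b x2=0xd2 x3=0x75 x4=0xe8  N=1 Z=0
after  2: x0=0xba x1=0x7b x2=0xd2 x3=0x75 x4=0xe8  N=1 Z=0
after  3: x0=0xba x1=0x6d x2=0xd2 x3=0x75 x4=0xe8  N=0 Z=0
after  4: x0=0xb3 x1=0x6d x2=0xd2 x3=0x75 x4=0xe8  N=1 Z=0
after  5: x0=0xb3 x1=0x6d x2=0xd2 x3=0x75 x4=0xf7  N=1 Z=0
after  6: x0=0xb3 x1=0xf7 x2=0xd2 x3=0x75 x4=0xf7  N=1 Z=0
after  7: x0=0xb3 x1=0xd2 x2=0xd2 x3=0x75 x4=0xf7  N=1 Z=0
after  8: x0=0x5d x1=0xd2 x2=0xd2 x3=0x75 x4=0xf7  N=0 Z=0
after  9: x0=0x8f x1=0xd2 x2=0xd2 x3=0x75 x4=0xf7  N=1 Z=0
after 10: x0=0xc9 x1=0xd2 x2=0xd2 x3=0x75 x4=0xf7  N=1 Z=0
-- IRQ taken; context saved, return-PC = 11 --
mismatch: x1: reported 0x52 vs actual 0xd2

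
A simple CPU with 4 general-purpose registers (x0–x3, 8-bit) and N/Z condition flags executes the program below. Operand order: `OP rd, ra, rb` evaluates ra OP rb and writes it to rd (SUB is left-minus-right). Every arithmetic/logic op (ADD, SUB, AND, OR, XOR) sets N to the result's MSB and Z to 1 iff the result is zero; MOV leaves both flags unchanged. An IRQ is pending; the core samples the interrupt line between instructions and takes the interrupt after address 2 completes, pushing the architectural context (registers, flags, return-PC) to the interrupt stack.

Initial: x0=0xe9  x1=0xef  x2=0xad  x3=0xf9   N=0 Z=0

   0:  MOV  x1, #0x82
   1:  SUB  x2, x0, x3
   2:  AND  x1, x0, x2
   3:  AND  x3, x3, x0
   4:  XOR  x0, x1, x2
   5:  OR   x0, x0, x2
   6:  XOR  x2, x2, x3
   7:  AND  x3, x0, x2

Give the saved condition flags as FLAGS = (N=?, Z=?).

after  0: x0=0xe9 x1=0x82 x2=0xad x3=0xf9  N=0 Z=0
after  1: x0=0xe9 x1=0x82 x2=0xf0 x3=0xf9  N=1 Z=0
after  2: x0=0xe9 x1=0xe0 x2=0xf0 x3=0xf9  N=1 Z=0
-- IRQ taken; context saved, return-PC = 3 --

FLAGS = (N=1, Z=0)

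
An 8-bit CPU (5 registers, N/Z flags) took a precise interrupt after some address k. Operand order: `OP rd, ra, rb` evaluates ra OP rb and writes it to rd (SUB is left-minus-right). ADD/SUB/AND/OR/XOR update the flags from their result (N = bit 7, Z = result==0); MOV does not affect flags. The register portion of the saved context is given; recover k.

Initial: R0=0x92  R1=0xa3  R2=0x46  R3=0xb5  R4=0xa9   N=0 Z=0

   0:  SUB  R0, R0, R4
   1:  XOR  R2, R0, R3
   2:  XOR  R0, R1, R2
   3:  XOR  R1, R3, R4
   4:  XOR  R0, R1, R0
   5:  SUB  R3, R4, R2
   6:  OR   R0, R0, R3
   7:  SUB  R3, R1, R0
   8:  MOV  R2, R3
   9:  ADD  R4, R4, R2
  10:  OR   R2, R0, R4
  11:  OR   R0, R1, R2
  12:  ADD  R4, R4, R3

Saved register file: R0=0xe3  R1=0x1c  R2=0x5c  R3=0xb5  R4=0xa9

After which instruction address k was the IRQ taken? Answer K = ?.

K = 4

after  0: R0=0xe9 R1=0xa3 R2=0x46 R3=0xb5 R4=0xa9  N=1 Z=0
after  1: R0=0xe9 R1=0xa3 R2=0x5c R3=0xb5 R4=0xa9  N=0 Z=0
after  2: R0=0xff R1=0xa3 R2=0x5c R3=0xb5 R4=0xa9  N=1 Z=0
after  3: R0=0xff R1=0x1c R2=0x5c R3=0xb5 R4=0xa9  N=0 Z=0
after  4: R0=0xe3 R1=0x1c R2=0x5c R3=0xb5 R4=0xa9  N=1 Z=0
-- IRQ taken; context saved, return-PC = 5 --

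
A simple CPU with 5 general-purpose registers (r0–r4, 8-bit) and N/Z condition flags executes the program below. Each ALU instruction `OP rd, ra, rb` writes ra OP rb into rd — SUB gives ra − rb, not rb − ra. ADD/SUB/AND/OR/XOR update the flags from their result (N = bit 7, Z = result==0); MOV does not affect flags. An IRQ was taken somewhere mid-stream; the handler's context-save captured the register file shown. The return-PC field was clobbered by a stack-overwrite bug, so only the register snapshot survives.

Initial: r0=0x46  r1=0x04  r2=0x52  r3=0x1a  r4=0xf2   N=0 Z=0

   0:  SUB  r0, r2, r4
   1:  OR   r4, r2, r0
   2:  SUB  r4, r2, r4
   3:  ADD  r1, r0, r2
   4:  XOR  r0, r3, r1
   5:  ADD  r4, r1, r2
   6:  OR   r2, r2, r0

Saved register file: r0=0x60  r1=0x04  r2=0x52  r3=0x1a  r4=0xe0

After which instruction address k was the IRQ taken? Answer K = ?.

K = 2

after  0: r0=0x60 r1=0x04 r2=0x52 r3=0x1a r4=0xf2  N=0 Z=0
after  1: r0=0x60 r1=0x04 r2=0x52 r3=0x1a r4=0x72  N=0 Z=0
after  2: r0=0x60 r1=0x04 r2=0x52 r3=0x1a r4=0xe0  N=1 Z=0
-- IRQ taken; context saved, return-PC = 3 --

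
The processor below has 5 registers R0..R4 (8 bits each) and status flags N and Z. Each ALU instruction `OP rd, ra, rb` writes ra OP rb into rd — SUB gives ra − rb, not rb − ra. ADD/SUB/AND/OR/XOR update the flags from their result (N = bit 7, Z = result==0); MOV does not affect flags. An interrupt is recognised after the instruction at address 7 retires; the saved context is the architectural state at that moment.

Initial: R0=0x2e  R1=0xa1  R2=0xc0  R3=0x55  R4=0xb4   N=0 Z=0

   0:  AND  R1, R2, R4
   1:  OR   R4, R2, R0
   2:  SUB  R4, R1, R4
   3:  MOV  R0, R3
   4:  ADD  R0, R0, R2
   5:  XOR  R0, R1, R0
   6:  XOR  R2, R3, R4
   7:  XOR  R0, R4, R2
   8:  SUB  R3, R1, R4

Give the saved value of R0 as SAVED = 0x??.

SAVED = 0x55

after  0: R0=0x2e R1=0x80 R2=0xc0 R3=0x55 R4=0xb4  N=1 Z=0
after  1: R0=0x2e R1=0x80 R2=0xc0 R3=0x55 R4=0xee  N=1 Z=0
after  2: R0=0x2e R1=0x80 R2=0xc0 R3=0x55 R4=0x92  N=1 Z=0
after  3: R0=0x55 R1=0x80 R2=0xc0 R3=0x55 R4=0x92  N=1 Z=0
after  4: R0=0x15 R1=0x80 R2=0xc0 R3=0x55 R4=0x92  N=0 Z=0
after  5: R0=0x95 R1=0x80 R2=0xc0 R3=0x55 R4=0x92  N=1 Z=0
after  6: R0=0x95 R1=0x80 R2=0xc7 R3=0x55 R4=0x92  N=1 Z=0
after  7: R0=0x55 R1=0x80 R2=0xc7 R3=0x55 R4=0x92  N=0 Z=0
-- IRQ taken; context saved, return-PC = 8 --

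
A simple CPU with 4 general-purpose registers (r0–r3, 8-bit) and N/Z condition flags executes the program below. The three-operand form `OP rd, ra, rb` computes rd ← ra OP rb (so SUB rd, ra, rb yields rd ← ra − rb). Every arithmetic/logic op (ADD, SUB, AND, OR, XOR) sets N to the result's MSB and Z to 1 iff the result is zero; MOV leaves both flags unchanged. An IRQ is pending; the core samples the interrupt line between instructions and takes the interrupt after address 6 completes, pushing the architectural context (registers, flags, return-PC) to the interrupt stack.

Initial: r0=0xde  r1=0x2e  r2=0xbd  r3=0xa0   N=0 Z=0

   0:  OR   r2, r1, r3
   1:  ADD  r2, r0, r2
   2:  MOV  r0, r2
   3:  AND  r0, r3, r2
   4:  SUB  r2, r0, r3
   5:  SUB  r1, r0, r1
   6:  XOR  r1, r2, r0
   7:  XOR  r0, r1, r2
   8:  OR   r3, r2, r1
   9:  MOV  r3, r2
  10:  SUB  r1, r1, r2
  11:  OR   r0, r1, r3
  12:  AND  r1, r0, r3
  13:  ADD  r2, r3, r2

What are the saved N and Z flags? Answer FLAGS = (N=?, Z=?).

FLAGS = (N=0, Z=0)

after  0: r0=0xde r1=0x2e r2=0xae r3=0xa0  N=1 Z=0
after  1: r0=0xde r1=0x2e r2=0x8c r3=0xa0  N=1 Z=0
after  2: r0=0x8c r1=0x2e r2=0x8c r3=0xa0  N=1 Z=0
after  3: r0=0x80 r1=0x2e r2=0x8c r3=0xa0  N=1 Z=0
after  4: r0=0x80 r1=0x2e r2=0xe0 r3=0xa0  N=1 Z=0
after  5: r0=0x80 r1=0x52 r2=0xe0 r3=0xa0  N=0 Z=0
after  6: r0=0x80 r1=0x60 r2=0xe0 r3=0xa0  N=0 Z=0
-- IRQ taken; context saved, return-PC = 7 --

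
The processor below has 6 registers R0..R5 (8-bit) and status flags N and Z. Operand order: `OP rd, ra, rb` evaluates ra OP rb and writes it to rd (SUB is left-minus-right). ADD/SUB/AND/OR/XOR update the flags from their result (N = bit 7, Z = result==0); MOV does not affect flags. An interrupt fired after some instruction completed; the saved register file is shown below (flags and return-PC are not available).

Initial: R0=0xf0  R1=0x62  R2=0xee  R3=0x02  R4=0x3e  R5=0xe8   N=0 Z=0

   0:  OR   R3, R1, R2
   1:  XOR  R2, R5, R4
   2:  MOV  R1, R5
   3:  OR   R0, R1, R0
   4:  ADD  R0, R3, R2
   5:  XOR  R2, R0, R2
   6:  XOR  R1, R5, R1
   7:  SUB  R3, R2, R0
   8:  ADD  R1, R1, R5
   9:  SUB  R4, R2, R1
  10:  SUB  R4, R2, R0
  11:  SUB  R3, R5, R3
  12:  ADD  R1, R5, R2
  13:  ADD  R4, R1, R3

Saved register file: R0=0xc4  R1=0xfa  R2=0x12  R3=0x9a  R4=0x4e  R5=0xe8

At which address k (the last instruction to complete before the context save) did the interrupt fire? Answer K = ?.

after  0: R0=0xf0 R1=0x62 R2=0xee R3=0xee R4=0x3e R5=0xe8  N=1 Z=0
after  1: R0=0xf0 R1=0x62 R2=0xd6 R3=0xee R4=0x3e R5=0xe8  N=1 Z=0
after  2: R0=0xf0 R1=0xe8 R2=0xd6 R3=0xee R4=0x3e R5=0xe8  N=1 Z=0
after  3: R0=0xf8 R1=0xe8 R2=0xd6 R3=0xee R4=0x3e R5=0xe8  N=1 Z=0
after  4: R0=0xc4 R1=0xe8 R2=0xd6 R3=0xee R4=0x3e R5=0xe8  N=1 Z=0
after  5: R0=0xc4 R1=0xe8 R2=0x12 R3=0xee R4=0x3e R5=0xe8  N=0 Z=0
after  6: R0=0xc4 R1=0x00 R2=0x12 R3=0xee R4=0x3e R5=0xe8  N=0 Z=1
after  7: R0=0xc4 R1=0x00 R2=0x12 R3=0x4e R4=0x3e R5=0xe8  N=0 Z=0
after  8: R0=0xc4 R1=0xe8 R2=0x12 R3=0x4e R4=0x3e R5=0xe8  N=1 Z=0
after  9: R0=0xc4 R1=0xe8 R2=0x12 R3=0x4e R4=0x2a R5=0xe8  N=0 Z=0
after 10: R0=0xc4 R1=0xe8 R2=0x12 R3=0x4e R4=0x4e R5=0xe8  N=0 Z=0
after 11: R0=0xc4 R1=0xe8 R2=0x12 R3=0x9a R4=0x4e R5=0xe8  N=1 Z=0
after 12: R0=0xc4 R1=0xfa R2=0x12 R3=0x9a R4=0x4e R5=0xe8  N=1 Z=0
-- IRQ taken; context saved, return-PC = 13 --

K = 12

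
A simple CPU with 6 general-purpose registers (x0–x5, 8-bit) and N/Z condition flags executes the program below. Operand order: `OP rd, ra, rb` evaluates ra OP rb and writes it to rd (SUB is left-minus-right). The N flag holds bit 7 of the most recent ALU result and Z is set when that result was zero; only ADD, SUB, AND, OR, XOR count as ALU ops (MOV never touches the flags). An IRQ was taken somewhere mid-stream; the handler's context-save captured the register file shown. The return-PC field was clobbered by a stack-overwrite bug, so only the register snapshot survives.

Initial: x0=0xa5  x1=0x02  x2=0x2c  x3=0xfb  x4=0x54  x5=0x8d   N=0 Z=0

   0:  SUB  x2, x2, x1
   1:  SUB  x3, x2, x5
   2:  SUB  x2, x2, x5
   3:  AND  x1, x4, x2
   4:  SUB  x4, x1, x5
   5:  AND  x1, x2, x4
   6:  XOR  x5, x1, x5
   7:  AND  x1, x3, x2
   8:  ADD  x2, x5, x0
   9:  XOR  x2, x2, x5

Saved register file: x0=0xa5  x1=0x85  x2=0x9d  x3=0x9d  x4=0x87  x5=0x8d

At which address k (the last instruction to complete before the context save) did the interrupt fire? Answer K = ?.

after  0: x0=0xa5 x1=0x02 x2=0x2a x3=0xfb x4=0x54 x5=0x8d  N=0 Z=0
after  1: x0=0xa5 x1=0x02 x2=0x2a x3=0x9d x4=0x54 x5=0x8d  N=1 Z=0
after  2: x0=0xa5 x1=0x02 x2=0x9d x3=0x9d x4=0x54 x5=0x8d  N=1 Z=0
after  3: x0=0xa5 x1=0x14 x2=0x9d x3=0x9d x4=0x54 x5=0x8d  N=0 Z=0
after  4: x0=0xa5 x1=0x14 x2=0x9d x3=0x9d x4=0x87 x5=0x8d  N=1 Z=0
after  5: x0=0xa5 x1=0x85 x2=0x9d x3=0x9d x4=0x87 x5=0x8d  N=1 Z=0
-- IRQ taken; context saved, return-PC = 6 --

K = 5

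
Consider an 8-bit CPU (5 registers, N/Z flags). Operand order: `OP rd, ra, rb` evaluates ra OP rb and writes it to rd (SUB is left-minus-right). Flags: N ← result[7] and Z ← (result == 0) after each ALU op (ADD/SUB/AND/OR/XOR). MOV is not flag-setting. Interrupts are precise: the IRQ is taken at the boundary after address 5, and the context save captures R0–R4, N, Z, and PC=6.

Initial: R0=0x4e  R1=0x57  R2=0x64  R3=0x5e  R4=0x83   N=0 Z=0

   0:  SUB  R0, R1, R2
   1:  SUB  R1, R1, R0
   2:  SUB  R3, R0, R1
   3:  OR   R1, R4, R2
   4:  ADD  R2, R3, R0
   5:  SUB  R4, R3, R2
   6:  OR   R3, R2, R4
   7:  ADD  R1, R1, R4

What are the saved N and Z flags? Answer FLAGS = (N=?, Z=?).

FLAGS = (N=0, Z=0)

after  0: R0=0xf3 R1=0x57 R2=0x64 R3=0x5e R4=0x83  N=1 Z=0
after  1: R0=0xf3 R1=0x64 R2=0x64 R3=0x5e R4=0x83  N=0 Z=0
after  2: R0=0xf3 R1=0x64 R2=0x64 R3=0x8f R4=0x83  N=1 Z=0
after  3: R0=0xf3 R1=0xe7 R2=0x64 R3=0x8f R4=0x83  N=1 Z=0
after  4: R0=0xf3 R1=0xe7 R2=0x82 R3=0x8f R4=0x83  N=1 Z=0
after  5: R0=0xf3 R1=0xe7 R2=0x82 R3=0x8f R4=0x0d  N=0 Z=0
-- IRQ taken; context saved, return-PC = 6 --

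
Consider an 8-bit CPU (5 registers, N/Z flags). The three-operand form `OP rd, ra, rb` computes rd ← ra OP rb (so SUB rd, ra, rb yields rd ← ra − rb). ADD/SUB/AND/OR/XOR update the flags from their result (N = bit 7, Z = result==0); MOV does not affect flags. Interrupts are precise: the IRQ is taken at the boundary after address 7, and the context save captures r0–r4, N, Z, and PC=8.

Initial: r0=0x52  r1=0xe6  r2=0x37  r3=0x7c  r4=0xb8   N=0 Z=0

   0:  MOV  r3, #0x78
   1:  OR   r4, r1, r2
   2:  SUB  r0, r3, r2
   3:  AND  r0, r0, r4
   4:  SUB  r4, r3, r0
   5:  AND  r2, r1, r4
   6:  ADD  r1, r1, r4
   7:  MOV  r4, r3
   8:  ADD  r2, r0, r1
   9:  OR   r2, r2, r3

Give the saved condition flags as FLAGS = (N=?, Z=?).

after  0: r0=0x52 r1=0xe6 r2=0x37 r3=0x78 r4=0xb8  N=0 Z=0
after  1: r0=0x52 r1=0xe6 r2=0x37 r3=0x78 r4=0xf7  N=1 Z=0
after  2: r0=0x41 r1=0xe6 r2=0x37 r3=0x78 r4=0xf7  N=0 Z=0
after  3: r0=0x41 r1=0xe6 r2=0x37 r3=0x78 r4=0xf7  N=0 Z=0
after  4: r0=0x41 r1=0xe6 r2=0x37 r3=0x78 r4=0x37  N=0 Z=0
after  5: r0=0x41 r1=0xe6 r2=0x26 r3=0x78 r4=0x37  N=0 Z=0
after  6: r0=0x41 r1=0x1d r2=0x26 r3=0x78 r4=0x37  N=0 Z=0
after  7: r0=0x41 r1=0x1d r2=0x26 r3=0x78 r4=0x78  N=0 Z=0
-- IRQ taken; context saved, return-PC = 8 --

FLAGS = (N=0, Z=0)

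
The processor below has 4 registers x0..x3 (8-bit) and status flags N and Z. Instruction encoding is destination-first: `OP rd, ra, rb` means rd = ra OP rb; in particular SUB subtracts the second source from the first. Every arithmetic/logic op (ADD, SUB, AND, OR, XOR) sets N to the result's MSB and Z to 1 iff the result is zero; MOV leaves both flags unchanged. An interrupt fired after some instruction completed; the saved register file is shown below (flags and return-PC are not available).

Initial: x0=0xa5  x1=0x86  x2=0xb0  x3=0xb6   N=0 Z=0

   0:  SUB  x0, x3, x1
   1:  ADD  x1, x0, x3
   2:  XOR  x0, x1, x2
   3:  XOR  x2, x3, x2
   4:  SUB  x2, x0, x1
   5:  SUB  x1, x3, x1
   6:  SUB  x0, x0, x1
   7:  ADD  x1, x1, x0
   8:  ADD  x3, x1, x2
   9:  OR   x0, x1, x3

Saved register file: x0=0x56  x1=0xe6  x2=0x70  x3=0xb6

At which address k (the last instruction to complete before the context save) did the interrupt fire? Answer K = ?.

K = 4

after  0: x0=0x30 x1=0x86 x2=0xb0 x3=0xb6  N=0 Z=0
after  1: x0=0x30 x1=0xe6 x2=0xb0 x3=0xb6  N=1 Z=0
after  2: x0=0x56 x1=0xe6 x2=0xb0 x3=0xb6  N=0 Z=0
after  3: x0=0x56 x1=0xe6 x2=0x06 x3=0xb6  N=0 Z=0
after  4: x0=0x56 x1=0xe6 x2=0x70 x3=0xb6  N=0 Z=0
-- IRQ taken; context saved, return-PC = 5 --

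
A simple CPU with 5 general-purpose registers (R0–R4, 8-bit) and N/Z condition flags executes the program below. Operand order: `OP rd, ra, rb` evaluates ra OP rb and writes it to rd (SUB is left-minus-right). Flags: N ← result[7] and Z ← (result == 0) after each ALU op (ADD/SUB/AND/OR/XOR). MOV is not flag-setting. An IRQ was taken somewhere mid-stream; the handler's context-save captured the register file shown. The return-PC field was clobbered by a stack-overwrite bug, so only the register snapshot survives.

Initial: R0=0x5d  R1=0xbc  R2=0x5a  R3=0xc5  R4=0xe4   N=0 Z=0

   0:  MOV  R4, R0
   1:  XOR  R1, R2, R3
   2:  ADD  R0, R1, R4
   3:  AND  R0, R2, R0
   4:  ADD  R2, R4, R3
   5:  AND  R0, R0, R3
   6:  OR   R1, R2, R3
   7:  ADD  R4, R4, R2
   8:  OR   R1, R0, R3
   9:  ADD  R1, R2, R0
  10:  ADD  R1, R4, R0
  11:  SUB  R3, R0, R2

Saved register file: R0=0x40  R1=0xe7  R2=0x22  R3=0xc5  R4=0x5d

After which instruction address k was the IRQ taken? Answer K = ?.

after  0: R0=0x5d R1=0xbc R2=0x5a R3=0xc5 R4=0x5d  N=0 Z=0
after  1: R0=0x5d R1=0x9f R2=0x5a R3=0xc5 R4=0x5d  N=1 Z=0
after  2: R0=0xfc R1=0x9f R2=0x5a R3=0xc5 R4=0x5d  N=1 Z=0
after  3: R0=0x58 R1=0x9f R2=0x5a R3=0xc5 R4=0x5d  N=0 Z=0
after  4: R0=0x58 R1=0x9f R2=0x22 R3=0xc5 R4=0x5d  N=0 Z=0
after  5: R0=0x40 R1=0x9f R2=0x22 R3=0xc5 R4=0x5d  N=0 Z=0
after  6: R0=0x40 R1=0xe7 R2=0x22 R3=0xc5 R4=0x5d  N=1 Z=0
-- IRQ taken; context saved, return-PC = 7 --

K = 6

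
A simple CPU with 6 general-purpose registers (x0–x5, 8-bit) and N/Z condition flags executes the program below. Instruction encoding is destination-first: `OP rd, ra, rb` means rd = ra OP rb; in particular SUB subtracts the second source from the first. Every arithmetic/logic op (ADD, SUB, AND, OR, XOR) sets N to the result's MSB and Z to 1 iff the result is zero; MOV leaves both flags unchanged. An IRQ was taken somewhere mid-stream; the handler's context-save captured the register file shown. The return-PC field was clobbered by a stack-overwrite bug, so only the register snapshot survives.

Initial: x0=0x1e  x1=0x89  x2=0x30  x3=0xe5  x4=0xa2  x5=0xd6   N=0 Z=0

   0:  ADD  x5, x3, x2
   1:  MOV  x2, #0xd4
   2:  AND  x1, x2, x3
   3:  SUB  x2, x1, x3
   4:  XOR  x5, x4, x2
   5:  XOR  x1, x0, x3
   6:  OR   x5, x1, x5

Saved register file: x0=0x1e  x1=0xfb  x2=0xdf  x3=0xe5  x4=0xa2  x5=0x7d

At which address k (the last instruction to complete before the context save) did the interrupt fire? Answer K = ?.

after  0: x0=0x1e x1=0x89 x2=0x30 x3=0xe5 x4=0xa2 x5=0x15  N=0 Z=0
after  1: x0=0x1e x1=0x89 x2=0xd4 x3=0xe5 x4=0xa2 x5=0x15  N=0 Z=0
after  2: x0=0x1e x1=0xc4 x2=0xd4 x3=0xe5 x4=0xa2 x5=0x15  N=1 Z=0
after  3: x0=0x1e x1=0xc4 x2=0xdf x3=0xe5 x4=0xa2 x5=0x15  N=1 Z=0
after  4: x0=0x1e x1=0xc4 x2=0xdf x3=0xe5 x4=0xa2 x5=0x7d  N=0 Z=0
after  5: x0=0x1e x1=0xfb x2=0xdf x3=0xe5 x4=0xa2 x5=0x7d  N=1 Z=0
-- IRQ taken; context saved, return-PC = 6 --

K = 5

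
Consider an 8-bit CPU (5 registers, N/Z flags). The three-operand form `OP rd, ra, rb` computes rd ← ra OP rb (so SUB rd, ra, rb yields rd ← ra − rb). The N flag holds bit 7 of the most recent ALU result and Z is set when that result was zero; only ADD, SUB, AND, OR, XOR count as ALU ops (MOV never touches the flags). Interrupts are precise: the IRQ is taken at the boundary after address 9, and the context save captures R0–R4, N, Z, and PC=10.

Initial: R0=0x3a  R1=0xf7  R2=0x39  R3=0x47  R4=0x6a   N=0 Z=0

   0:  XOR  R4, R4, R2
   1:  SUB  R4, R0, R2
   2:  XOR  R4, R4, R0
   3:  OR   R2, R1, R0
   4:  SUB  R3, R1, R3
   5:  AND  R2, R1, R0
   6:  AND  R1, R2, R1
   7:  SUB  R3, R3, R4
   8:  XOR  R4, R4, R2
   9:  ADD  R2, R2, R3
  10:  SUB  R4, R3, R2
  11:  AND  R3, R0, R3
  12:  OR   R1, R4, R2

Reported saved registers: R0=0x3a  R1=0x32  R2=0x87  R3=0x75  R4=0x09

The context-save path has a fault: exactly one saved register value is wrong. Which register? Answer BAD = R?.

after  0: R0=0x3a R1=0xf7 R2=0x39 R3=0x47 R4=0x53  N=0 Z=0
after  1: R0=0x3a R1=0xf7 R2=0x39 R3=0x47 R4=0x01  N=0 Z=0
after  2: R0=0x3a R1=0xf7 R2=0x39 R3=0x47 R4=0x3b  N=0 Z=0
after  3: R0=0x3a R1=0xf7 R2=0xff R3=0x47 R4=0x3b  N=1 Z=0
after  4: R0=0x3a R1=0xf7 R2=0xff R3=0xb0 R4=0x3b  N=1 Z=0
after  5: R0=0x3a R1=0xf7 R2=0x32 R3=0xb0 R4=0x3b  N=0 Z=0
after  6: R0=0x3a R1=0x32 R2=0x32 R3=0xb0 R4=0x3b  N=0 Z=0
after  7: R0=0x3a R1=0x32 R2=0x32 R3=0x75 R4=0x3b  N=0 Z=0
after  8: R0=0x3a R1=0x32 R2=0x32 R3=0x75 R4=0x09  N=0 Z=0
after  9: R0=0x3a R1=0x32 R2=0xa7 R3=0x75 R4=0x09  N=1 Z=0
-- IRQ taken; context saved, return-PC = 10 --
mismatch: R2: reported 0x87 vs actual 0xa7

BAD = R2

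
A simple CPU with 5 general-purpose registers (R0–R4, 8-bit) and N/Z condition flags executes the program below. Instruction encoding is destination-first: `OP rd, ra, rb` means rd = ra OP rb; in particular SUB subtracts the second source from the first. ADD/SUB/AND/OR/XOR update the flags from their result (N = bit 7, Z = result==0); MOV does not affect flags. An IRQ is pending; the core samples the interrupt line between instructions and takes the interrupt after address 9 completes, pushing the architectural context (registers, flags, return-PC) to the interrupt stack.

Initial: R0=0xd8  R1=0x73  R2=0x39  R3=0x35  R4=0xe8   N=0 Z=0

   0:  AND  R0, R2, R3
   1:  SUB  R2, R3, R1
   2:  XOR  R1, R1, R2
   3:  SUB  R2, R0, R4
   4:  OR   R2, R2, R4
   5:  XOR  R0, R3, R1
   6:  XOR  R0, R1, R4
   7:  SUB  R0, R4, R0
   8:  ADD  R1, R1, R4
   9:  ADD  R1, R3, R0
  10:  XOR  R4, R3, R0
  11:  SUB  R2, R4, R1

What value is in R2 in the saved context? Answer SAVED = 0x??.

SAVED = 0xe9

after  0: R0=0x31 R1=0x73 R2=0x39 R3=0x35 R4=0xe8  N=0 Z=0
after  1: R0=0x31 R1=0x73 R2=0xc2 R3=0x35 R4=0xe8  N=1 Z=0
after  2: R0=0x31 R1=0xb1 R2=0xc2 R3=0x35 R4=0xe8  N=1 Z=0
after  3: R0=0x31 R1=0xb1 R2=0x49 R3=0x35 R4=0xe8  N=0 Z=0
after  4: R0=0x31 R1=0xb1 R2=0xe9 R3=0x35 R4=0xe8  N=1 Z=0
after  5: R0=0x84 R1=0xb1 R2=0xe9 R3=0x35 R4=0xe8  N=1 Z=0
after  6: R0=0x59 R1=0xb1 R2=0xe9 R3=0x35 R4=0xe8  N=0 Z=0
after  7: R0=0x8f R1=0xb1 R2=0xe9 R3=0x35 R4=0xe8  N=1 Z=0
after  8: R0=0x8f R1=0x99 R2=0xe9 R3=0x35 R4=0xe8  N=1 Z=0
after  9: R0=0x8f R1=0xc4 R2=0xe9 R3=0x35 R4=0xe8  N=1 Z=0
-- IRQ taken; context saved, return-PC = 10 --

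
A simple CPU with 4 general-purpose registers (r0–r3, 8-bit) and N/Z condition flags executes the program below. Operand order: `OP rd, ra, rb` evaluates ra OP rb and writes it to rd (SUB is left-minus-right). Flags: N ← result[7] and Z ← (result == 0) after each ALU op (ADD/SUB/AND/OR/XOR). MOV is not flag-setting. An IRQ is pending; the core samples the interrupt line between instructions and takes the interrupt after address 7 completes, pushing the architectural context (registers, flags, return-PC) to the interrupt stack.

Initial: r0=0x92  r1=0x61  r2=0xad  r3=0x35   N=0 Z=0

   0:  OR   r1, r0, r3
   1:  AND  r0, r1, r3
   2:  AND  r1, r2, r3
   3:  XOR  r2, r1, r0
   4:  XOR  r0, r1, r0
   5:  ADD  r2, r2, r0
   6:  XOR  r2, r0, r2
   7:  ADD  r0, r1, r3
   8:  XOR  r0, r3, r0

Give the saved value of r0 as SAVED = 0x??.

after  0: r0=0x92 r1=0xb7 r2=0xad r3=0x35  N=1 Z=0
after  1: r0=0x35 r1=0xb7 r2=0xad r3=0x35  N=0 Z=0
after  2: r0=0x35 r1=0x25 r2=0xad r3=0x35  N=0 Z=0
after  3: r0=0x35 r1=0x25 r2=0x10 r3=0x35  N=0 Z=0
after  4: r0=0x10 r1=0x25 r2=0x10 r3=0x35  N=0 Z=0
after  5: r0=0x10 r1=0x25 r2=0x20 r3=0x35  N=0 Z=0
after  6: r0=0x10 r1=0x25 r2=0x30 r3=0x35  N=0 Z=0
after  7: r0=0x5a r1=0x25 r2=0x30 r3=0x35  N=0 Z=0
-- IRQ taken; context saved, return-PC = 8 --

SAVED = 0x5a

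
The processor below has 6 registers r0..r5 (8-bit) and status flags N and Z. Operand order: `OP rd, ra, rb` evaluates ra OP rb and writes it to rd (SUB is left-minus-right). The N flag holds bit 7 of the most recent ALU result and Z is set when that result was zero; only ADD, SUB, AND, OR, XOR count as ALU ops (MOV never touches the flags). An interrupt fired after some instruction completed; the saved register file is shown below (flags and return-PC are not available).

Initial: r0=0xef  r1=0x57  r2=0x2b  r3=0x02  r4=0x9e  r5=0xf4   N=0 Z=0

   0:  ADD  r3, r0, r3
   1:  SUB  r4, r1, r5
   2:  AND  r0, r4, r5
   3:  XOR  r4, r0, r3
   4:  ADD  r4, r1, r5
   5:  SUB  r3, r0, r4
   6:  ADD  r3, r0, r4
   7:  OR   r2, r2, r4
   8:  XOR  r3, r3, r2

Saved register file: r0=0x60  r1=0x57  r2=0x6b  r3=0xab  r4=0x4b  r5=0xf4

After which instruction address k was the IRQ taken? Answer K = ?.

K = 7

after  0: r0=0xef r1=0x57 r2=0x2b r3=0xf1 r4=0x9e r5=0xf4  N=1 Z=0
after  1: r0=0xef r1=0x57 r2=0x2b r3=0xf1 r4=0x63 r5=0xf4  N=0 Z=0
after  2: r0=0x60 r1=0x57 r2=0x2b r3=0xf1 r4=0x63 r5=0xf4  N=0 Z=0
after  3: r0=0x60 r1=0x57 r2=0x2b r3=0xf1 r4=0x91 r5=0xf4  N=1 Z=0
after  4: r0=0x60 r1=0x57 r2=0x2b r3=0xf1 r4=0x4b r5=0xf4  N=0 Z=0
after  5: r0=0x60 r1=0x57 r2=0x2b r3=0x15 r4=0x4b r5=0xf4  N=0 Z=0
after  6: r0=0x60 r1=0x57 r2=0x2b r3=0xab r4=0x4b r5=0xf4  N=1 Z=0
after  7: r0=0x60 r1=0x57 r2=0x6b r3=0xab r4=0x4b r5=0xf4  N=0 Z=0
-- IRQ taken; context saved, return-PC = 8 --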